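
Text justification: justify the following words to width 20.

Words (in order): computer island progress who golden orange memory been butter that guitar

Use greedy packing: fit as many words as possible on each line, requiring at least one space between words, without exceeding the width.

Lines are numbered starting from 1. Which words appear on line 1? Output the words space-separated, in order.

Answer: computer island

Derivation:
Line 1: ['computer', 'island'] (min_width=15, slack=5)
Line 2: ['progress', 'who', 'golden'] (min_width=19, slack=1)
Line 3: ['orange', 'memory', 'been'] (min_width=18, slack=2)
Line 4: ['butter', 'that', 'guitar'] (min_width=18, slack=2)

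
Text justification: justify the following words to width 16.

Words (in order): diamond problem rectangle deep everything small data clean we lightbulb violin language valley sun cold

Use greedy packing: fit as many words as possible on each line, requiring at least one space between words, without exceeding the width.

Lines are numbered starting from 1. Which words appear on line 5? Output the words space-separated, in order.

Answer: lightbulb violin

Derivation:
Line 1: ['diamond', 'problem'] (min_width=15, slack=1)
Line 2: ['rectangle', 'deep'] (min_width=14, slack=2)
Line 3: ['everything', 'small'] (min_width=16, slack=0)
Line 4: ['data', 'clean', 'we'] (min_width=13, slack=3)
Line 5: ['lightbulb', 'violin'] (min_width=16, slack=0)
Line 6: ['language', 'valley'] (min_width=15, slack=1)
Line 7: ['sun', 'cold'] (min_width=8, slack=8)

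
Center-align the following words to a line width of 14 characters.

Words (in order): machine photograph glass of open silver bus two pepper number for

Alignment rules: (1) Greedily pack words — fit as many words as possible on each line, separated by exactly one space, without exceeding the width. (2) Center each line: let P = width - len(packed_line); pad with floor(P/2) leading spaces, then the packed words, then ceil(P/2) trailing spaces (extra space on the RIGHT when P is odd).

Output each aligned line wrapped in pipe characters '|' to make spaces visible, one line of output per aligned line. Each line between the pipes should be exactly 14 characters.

Line 1: ['machine'] (min_width=7, slack=7)
Line 2: ['photograph'] (min_width=10, slack=4)
Line 3: ['glass', 'of', 'open'] (min_width=13, slack=1)
Line 4: ['silver', 'bus', 'two'] (min_width=14, slack=0)
Line 5: ['pepper', 'number'] (min_width=13, slack=1)
Line 6: ['for'] (min_width=3, slack=11)

Answer: |   machine    |
|  photograph  |
|glass of open |
|silver bus two|
|pepper number |
|     for      |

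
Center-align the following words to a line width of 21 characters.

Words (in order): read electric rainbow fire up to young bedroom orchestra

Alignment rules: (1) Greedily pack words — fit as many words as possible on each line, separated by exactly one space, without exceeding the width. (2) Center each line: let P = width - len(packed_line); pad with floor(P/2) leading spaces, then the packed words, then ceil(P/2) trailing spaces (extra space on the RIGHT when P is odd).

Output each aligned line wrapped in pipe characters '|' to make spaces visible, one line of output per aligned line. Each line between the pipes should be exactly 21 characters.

Line 1: ['read', 'electric', 'rainbow'] (min_width=21, slack=0)
Line 2: ['fire', 'up', 'to', 'young'] (min_width=16, slack=5)
Line 3: ['bedroom', 'orchestra'] (min_width=17, slack=4)

Answer: |read electric rainbow|
|  fire up to young   |
|  bedroom orchestra  |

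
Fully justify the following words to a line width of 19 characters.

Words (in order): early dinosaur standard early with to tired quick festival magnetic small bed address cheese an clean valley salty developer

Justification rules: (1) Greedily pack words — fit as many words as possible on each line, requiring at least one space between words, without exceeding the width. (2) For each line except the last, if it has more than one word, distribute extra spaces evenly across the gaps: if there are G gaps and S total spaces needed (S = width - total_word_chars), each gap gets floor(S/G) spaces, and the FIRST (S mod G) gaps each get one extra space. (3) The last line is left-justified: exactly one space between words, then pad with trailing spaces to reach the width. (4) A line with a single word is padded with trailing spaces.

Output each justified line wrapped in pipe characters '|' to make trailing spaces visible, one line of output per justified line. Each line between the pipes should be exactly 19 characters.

Answer: |early      dinosaur|
|standard early with|
|to    tired   quick|
|festival   magnetic|
|small  bed  address|
|cheese   an   clean|
|valley        salty|
|developer          |

Derivation:
Line 1: ['early', 'dinosaur'] (min_width=14, slack=5)
Line 2: ['standard', 'early', 'with'] (min_width=19, slack=0)
Line 3: ['to', 'tired', 'quick'] (min_width=14, slack=5)
Line 4: ['festival', 'magnetic'] (min_width=17, slack=2)
Line 5: ['small', 'bed', 'address'] (min_width=17, slack=2)
Line 6: ['cheese', 'an', 'clean'] (min_width=15, slack=4)
Line 7: ['valley', 'salty'] (min_width=12, slack=7)
Line 8: ['developer'] (min_width=9, slack=10)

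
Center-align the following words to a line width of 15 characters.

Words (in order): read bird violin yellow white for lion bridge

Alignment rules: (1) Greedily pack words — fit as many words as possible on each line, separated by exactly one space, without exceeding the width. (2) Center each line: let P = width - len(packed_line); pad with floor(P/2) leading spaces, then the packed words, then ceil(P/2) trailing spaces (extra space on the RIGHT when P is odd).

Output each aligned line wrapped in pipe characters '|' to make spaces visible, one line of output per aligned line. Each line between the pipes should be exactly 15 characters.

Line 1: ['read', 'bird'] (min_width=9, slack=6)
Line 2: ['violin', 'yellow'] (min_width=13, slack=2)
Line 3: ['white', 'for', 'lion'] (min_width=14, slack=1)
Line 4: ['bridge'] (min_width=6, slack=9)

Answer: |   read bird   |
| violin yellow |
|white for lion |
|    bridge     |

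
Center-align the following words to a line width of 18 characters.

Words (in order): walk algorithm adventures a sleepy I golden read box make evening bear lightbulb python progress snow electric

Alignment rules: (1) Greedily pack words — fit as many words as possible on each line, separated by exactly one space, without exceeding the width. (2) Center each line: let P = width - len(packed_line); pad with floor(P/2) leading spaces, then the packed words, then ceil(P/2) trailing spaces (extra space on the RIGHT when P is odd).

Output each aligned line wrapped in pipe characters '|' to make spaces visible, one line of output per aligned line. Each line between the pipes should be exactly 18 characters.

Answer: |  walk algorithm  |
|   adventures a   |
| sleepy I golden  |
|  read box make   |
|   evening bear   |
| lightbulb python |
|  progress snow   |
|     electric     |

Derivation:
Line 1: ['walk', 'algorithm'] (min_width=14, slack=4)
Line 2: ['adventures', 'a'] (min_width=12, slack=6)
Line 3: ['sleepy', 'I', 'golden'] (min_width=15, slack=3)
Line 4: ['read', 'box', 'make'] (min_width=13, slack=5)
Line 5: ['evening', 'bear'] (min_width=12, slack=6)
Line 6: ['lightbulb', 'python'] (min_width=16, slack=2)
Line 7: ['progress', 'snow'] (min_width=13, slack=5)
Line 8: ['electric'] (min_width=8, slack=10)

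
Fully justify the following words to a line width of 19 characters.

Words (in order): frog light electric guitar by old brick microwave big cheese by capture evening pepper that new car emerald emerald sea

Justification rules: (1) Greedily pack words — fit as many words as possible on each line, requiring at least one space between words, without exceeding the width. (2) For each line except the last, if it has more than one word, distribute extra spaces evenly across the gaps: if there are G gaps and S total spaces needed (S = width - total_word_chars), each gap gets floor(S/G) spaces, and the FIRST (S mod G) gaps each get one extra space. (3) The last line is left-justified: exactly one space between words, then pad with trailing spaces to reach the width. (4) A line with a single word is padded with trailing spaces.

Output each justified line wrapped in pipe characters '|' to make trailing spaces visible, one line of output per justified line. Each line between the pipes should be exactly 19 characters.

Answer: |frog light electric|
|guitar by old brick|
|microwave       big|
|cheese  by  capture|
|evening pepper that|
|new   car   emerald|
|emerald sea        |

Derivation:
Line 1: ['frog', 'light', 'electric'] (min_width=19, slack=0)
Line 2: ['guitar', 'by', 'old', 'brick'] (min_width=19, slack=0)
Line 3: ['microwave', 'big'] (min_width=13, slack=6)
Line 4: ['cheese', 'by', 'capture'] (min_width=17, slack=2)
Line 5: ['evening', 'pepper', 'that'] (min_width=19, slack=0)
Line 6: ['new', 'car', 'emerald'] (min_width=15, slack=4)
Line 7: ['emerald', 'sea'] (min_width=11, slack=8)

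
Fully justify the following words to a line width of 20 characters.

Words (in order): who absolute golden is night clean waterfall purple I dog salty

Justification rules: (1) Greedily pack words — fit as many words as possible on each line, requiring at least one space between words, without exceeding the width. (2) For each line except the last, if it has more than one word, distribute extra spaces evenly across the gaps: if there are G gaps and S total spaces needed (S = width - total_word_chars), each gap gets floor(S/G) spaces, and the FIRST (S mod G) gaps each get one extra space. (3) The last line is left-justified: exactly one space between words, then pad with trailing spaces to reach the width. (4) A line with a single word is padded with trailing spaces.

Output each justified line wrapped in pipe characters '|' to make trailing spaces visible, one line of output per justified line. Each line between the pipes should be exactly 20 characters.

Answer: |who  absolute golden|
|is    night    clean|
|waterfall  purple  I|
|dog salty           |

Derivation:
Line 1: ['who', 'absolute', 'golden'] (min_width=19, slack=1)
Line 2: ['is', 'night', 'clean'] (min_width=14, slack=6)
Line 3: ['waterfall', 'purple', 'I'] (min_width=18, slack=2)
Line 4: ['dog', 'salty'] (min_width=9, slack=11)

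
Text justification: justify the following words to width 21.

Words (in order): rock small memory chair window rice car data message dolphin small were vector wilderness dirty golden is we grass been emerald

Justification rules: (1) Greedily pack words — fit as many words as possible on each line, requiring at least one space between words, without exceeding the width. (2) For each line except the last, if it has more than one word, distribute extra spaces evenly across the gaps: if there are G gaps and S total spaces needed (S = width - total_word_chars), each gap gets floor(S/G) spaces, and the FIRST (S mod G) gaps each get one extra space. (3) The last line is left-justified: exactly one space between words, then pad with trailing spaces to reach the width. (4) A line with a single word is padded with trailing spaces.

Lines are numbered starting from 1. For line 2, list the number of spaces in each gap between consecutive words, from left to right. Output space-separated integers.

Answer: 1 1 1

Derivation:
Line 1: ['rock', 'small', 'memory'] (min_width=17, slack=4)
Line 2: ['chair', 'window', 'rice', 'car'] (min_width=21, slack=0)
Line 3: ['data', 'message', 'dolphin'] (min_width=20, slack=1)
Line 4: ['small', 'were', 'vector'] (min_width=17, slack=4)
Line 5: ['wilderness', 'dirty'] (min_width=16, slack=5)
Line 6: ['golden', 'is', 'we', 'grass'] (min_width=18, slack=3)
Line 7: ['been', 'emerald'] (min_width=12, slack=9)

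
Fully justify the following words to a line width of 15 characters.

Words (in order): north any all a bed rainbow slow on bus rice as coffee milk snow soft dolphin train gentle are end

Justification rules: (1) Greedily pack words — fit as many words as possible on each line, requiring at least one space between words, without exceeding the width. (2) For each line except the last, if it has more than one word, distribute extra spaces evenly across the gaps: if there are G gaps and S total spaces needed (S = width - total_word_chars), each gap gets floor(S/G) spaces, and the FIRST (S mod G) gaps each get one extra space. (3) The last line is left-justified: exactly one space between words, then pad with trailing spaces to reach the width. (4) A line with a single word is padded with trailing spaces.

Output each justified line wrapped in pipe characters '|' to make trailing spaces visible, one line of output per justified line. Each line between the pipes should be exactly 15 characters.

Line 1: ['north', 'any', 'all', 'a'] (min_width=15, slack=0)
Line 2: ['bed', 'rainbow'] (min_width=11, slack=4)
Line 3: ['slow', 'on', 'bus'] (min_width=11, slack=4)
Line 4: ['rice', 'as', 'coffee'] (min_width=14, slack=1)
Line 5: ['milk', 'snow', 'soft'] (min_width=14, slack=1)
Line 6: ['dolphin', 'train'] (min_width=13, slack=2)
Line 7: ['gentle', 'are', 'end'] (min_width=14, slack=1)

Answer: |north any all a|
|bed     rainbow|
|slow   on   bus|
|rice  as coffee|
|milk  snow soft|
|dolphin   train|
|gentle are end |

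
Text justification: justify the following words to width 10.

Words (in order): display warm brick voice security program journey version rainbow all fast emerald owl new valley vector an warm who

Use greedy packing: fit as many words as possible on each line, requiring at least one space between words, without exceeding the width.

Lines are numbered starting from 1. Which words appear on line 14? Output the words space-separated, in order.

Answer: warm who

Derivation:
Line 1: ['display'] (min_width=7, slack=3)
Line 2: ['warm', 'brick'] (min_width=10, slack=0)
Line 3: ['voice'] (min_width=5, slack=5)
Line 4: ['security'] (min_width=8, slack=2)
Line 5: ['program'] (min_width=7, slack=3)
Line 6: ['journey'] (min_width=7, slack=3)
Line 7: ['version'] (min_width=7, slack=3)
Line 8: ['rainbow'] (min_width=7, slack=3)
Line 9: ['all', 'fast'] (min_width=8, slack=2)
Line 10: ['emerald'] (min_width=7, slack=3)
Line 11: ['owl', 'new'] (min_width=7, slack=3)
Line 12: ['valley'] (min_width=6, slack=4)
Line 13: ['vector', 'an'] (min_width=9, slack=1)
Line 14: ['warm', 'who'] (min_width=8, slack=2)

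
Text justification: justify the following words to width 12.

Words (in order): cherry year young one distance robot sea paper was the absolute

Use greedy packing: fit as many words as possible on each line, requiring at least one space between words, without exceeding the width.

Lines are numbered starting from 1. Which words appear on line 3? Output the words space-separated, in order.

Line 1: ['cherry', 'year'] (min_width=11, slack=1)
Line 2: ['young', 'one'] (min_width=9, slack=3)
Line 3: ['distance'] (min_width=8, slack=4)
Line 4: ['robot', 'sea'] (min_width=9, slack=3)
Line 5: ['paper', 'was'] (min_width=9, slack=3)
Line 6: ['the', 'absolute'] (min_width=12, slack=0)

Answer: distance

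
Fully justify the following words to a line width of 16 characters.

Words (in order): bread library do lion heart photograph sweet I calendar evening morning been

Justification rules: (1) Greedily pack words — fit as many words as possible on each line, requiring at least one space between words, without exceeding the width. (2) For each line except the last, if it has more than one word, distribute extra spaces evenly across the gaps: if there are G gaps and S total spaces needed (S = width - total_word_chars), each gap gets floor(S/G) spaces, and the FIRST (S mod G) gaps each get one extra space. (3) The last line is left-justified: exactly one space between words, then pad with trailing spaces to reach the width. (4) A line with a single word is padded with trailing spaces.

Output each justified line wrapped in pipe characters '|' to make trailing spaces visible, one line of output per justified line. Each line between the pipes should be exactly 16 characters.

Line 1: ['bread', 'library', 'do'] (min_width=16, slack=0)
Line 2: ['lion', 'heart'] (min_width=10, slack=6)
Line 3: ['photograph', 'sweet'] (min_width=16, slack=0)
Line 4: ['I', 'calendar'] (min_width=10, slack=6)
Line 5: ['evening', 'morning'] (min_width=15, slack=1)
Line 6: ['been'] (min_width=4, slack=12)

Answer: |bread library do|
|lion       heart|
|photograph sweet|
|I       calendar|
|evening  morning|
|been            |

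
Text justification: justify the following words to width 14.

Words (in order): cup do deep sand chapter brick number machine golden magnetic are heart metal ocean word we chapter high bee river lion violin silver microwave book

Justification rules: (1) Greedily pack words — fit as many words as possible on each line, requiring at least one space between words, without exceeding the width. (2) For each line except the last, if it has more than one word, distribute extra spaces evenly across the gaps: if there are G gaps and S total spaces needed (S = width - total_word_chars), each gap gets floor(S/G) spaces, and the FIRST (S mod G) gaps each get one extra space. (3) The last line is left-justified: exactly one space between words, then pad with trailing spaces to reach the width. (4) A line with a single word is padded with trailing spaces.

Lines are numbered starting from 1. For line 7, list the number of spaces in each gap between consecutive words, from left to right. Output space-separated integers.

Answer: 2 1

Derivation:
Line 1: ['cup', 'do', 'deep'] (min_width=11, slack=3)
Line 2: ['sand', 'chapter'] (min_width=12, slack=2)
Line 3: ['brick', 'number'] (min_width=12, slack=2)
Line 4: ['machine', 'golden'] (min_width=14, slack=0)
Line 5: ['magnetic', 'are'] (min_width=12, slack=2)
Line 6: ['heart', 'metal'] (min_width=11, slack=3)
Line 7: ['ocean', 'word', 'we'] (min_width=13, slack=1)
Line 8: ['chapter', 'high'] (min_width=12, slack=2)
Line 9: ['bee', 'river', 'lion'] (min_width=14, slack=0)
Line 10: ['violin', 'silver'] (min_width=13, slack=1)
Line 11: ['microwave', 'book'] (min_width=14, slack=0)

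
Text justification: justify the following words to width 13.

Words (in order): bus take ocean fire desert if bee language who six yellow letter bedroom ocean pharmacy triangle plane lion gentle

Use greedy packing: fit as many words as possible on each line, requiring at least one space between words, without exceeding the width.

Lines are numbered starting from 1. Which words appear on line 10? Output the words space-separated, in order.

Answer: plane lion

Derivation:
Line 1: ['bus', 'take'] (min_width=8, slack=5)
Line 2: ['ocean', 'fire'] (min_width=10, slack=3)
Line 3: ['desert', 'if', 'bee'] (min_width=13, slack=0)
Line 4: ['language', 'who'] (min_width=12, slack=1)
Line 5: ['six', 'yellow'] (min_width=10, slack=3)
Line 6: ['letter'] (min_width=6, slack=7)
Line 7: ['bedroom', 'ocean'] (min_width=13, slack=0)
Line 8: ['pharmacy'] (min_width=8, slack=5)
Line 9: ['triangle'] (min_width=8, slack=5)
Line 10: ['plane', 'lion'] (min_width=10, slack=3)
Line 11: ['gentle'] (min_width=6, slack=7)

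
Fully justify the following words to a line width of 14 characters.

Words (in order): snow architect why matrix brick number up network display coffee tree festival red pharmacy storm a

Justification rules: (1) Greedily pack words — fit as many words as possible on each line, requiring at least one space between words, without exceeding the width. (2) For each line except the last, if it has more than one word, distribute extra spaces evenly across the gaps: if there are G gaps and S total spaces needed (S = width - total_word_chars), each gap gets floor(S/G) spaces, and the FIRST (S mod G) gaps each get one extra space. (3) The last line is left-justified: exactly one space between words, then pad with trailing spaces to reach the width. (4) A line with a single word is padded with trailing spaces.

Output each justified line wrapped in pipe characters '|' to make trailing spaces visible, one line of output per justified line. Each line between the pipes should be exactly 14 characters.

Line 1: ['snow', 'architect'] (min_width=14, slack=0)
Line 2: ['why', 'matrix'] (min_width=10, slack=4)
Line 3: ['brick', 'number'] (min_width=12, slack=2)
Line 4: ['up', 'network'] (min_width=10, slack=4)
Line 5: ['display', 'coffee'] (min_width=14, slack=0)
Line 6: ['tree', 'festival'] (min_width=13, slack=1)
Line 7: ['red', 'pharmacy'] (min_width=12, slack=2)
Line 8: ['storm', 'a'] (min_width=7, slack=7)

Answer: |snow architect|
|why     matrix|
|brick   number|
|up     network|
|display coffee|
|tree  festival|
|red   pharmacy|
|storm a       |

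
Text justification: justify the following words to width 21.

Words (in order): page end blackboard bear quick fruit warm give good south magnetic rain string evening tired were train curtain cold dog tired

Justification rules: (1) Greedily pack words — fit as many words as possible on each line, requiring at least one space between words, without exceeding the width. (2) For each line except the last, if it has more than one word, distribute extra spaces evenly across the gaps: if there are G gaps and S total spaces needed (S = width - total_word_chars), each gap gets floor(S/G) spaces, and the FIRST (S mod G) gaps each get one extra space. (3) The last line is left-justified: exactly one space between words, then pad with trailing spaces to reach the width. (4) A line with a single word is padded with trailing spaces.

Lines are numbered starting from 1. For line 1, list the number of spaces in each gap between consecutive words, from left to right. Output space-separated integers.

Answer: 2 2

Derivation:
Line 1: ['page', 'end', 'blackboard'] (min_width=19, slack=2)
Line 2: ['bear', 'quick', 'fruit', 'warm'] (min_width=21, slack=0)
Line 3: ['give', 'good', 'south'] (min_width=15, slack=6)
Line 4: ['magnetic', 'rain', 'string'] (min_width=20, slack=1)
Line 5: ['evening', 'tired', 'were'] (min_width=18, slack=3)
Line 6: ['train', 'curtain', 'cold'] (min_width=18, slack=3)
Line 7: ['dog', 'tired'] (min_width=9, slack=12)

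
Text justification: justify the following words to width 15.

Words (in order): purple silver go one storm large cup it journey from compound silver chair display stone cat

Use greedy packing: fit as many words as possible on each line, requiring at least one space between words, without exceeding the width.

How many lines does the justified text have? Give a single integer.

Line 1: ['purple', 'silver'] (min_width=13, slack=2)
Line 2: ['go', 'one', 'storm'] (min_width=12, slack=3)
Line 3: ['large', 'cup', 'it'] (min_width=12, slack=3)
Line 4: ['journey', 'from'] (min_width=12, slack=3)
Line 5: ['compound', 'silver'] (min_width=15, slack=0)
Line 6: ['chair', 'display'] (min_width=13, slack=2)
Line 7: ['stone', 'cat'] (min_width=9, slack=6)
Total lines: 7

Answer: 7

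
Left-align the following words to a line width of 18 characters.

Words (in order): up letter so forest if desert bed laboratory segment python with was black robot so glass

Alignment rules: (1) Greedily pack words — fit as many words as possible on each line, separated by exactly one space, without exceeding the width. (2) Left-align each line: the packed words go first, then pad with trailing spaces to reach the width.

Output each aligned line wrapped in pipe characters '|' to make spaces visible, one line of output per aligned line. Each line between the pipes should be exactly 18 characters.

Answer: |up letter so      |
|forest if desert  |
|bed laboratory    |
|segment python    |
|with was black    |
|robot so glass    |

Derivation:
Line 1: ['up', 'letter', 'so'] (min_width=12, slack=6)
Line 2: ['forest', 'if', 'desert'] (min_width=16, slack=2)
Line 3: ['bed', 'laboratory'] (min_width=14, slack=4)
Line 4: ['segment', 'python'] (min_width=14, slack=4)
Line 5: ['with', 'was', 'black'] (min_width=14, slack=4)
Line 6: ['robot', 'so', 'glass'] (min_width=14, slack=4)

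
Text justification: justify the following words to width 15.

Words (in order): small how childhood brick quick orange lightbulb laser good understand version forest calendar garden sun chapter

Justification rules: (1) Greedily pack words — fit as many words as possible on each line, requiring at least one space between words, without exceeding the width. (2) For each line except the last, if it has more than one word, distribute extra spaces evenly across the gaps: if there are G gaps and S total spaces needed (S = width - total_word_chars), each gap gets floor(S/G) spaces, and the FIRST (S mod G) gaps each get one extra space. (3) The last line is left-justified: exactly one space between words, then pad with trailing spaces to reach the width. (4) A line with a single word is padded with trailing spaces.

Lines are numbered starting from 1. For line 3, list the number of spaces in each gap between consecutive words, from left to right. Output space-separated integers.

Line 1: ['small', 'how'] (min_width=9, slack=6)
Line 2: ['childhood', 'brick'] (min_width=15, slack=0)
Line 3: ['quick', 'orange'] (min_width=12, slack=3)
Line 4: ['lightbulb', 'laser'] (min_width=15, slack=0)
Line 5: ['good', 'understand'] (min_width=15, slack=0)
Line 6: ['version', 'forest'] (min_width=14, slack=1)
Line 7: ['calendar', 'garden'] (min_width=15, slack=0)
Line 8: ['sun', 'chapter'] (min_width=11, slack=4)

Answer: 4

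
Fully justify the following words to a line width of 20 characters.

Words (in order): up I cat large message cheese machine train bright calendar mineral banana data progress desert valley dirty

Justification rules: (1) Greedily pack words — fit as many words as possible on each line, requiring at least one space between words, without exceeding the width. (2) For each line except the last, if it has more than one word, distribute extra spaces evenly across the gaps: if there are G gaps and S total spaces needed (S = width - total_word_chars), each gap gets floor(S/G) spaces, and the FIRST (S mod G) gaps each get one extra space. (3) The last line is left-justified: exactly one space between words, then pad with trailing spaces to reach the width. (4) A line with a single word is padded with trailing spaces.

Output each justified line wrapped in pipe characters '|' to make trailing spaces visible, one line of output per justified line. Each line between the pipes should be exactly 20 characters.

Line 1: ['up', 'I', 'cat', 'large'] (min_width=14, slack=6)
Line 2: ['message', 'cheese'] (min_width=14, slack=6)
Line 3: ['machine', 'train', 'bright'] (min_width=20, slack=0)
Line 4: ['calendar', 'mineral'] (min_width=16, slack=4)
Line 5: ['banana', 'data', 'progress'] (min_width=20, slack=0)
Line 6: ['desert', 'valley', 'dirty'] (min_width=19, slack=1)

Answer: |up   I   cat   large|
|message       cheese|
|machine train bright|
|calendar     mineral|
|banana data progress|
|desert valley dirty |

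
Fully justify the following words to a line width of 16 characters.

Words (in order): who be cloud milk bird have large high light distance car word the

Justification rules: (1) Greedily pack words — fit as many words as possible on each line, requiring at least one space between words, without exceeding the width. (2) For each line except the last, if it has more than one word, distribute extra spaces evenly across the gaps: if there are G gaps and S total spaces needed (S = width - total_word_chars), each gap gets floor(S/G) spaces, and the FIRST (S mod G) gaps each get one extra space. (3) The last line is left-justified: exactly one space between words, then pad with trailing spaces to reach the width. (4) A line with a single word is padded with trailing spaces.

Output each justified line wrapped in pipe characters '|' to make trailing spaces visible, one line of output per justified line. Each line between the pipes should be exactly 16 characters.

Answer: |who   be   cloud|
|milk  bird  have|
|large high light|
|distance     car|
|word the        |

Derivation:
Line 1: ['who', 'be', 'cloud'] (min_width=12, slack=4)
Line 2: ['milk', 'bird', 'have'] (min_width=14, slack=2)
Line 3: ['large', 'high', 'light'] (min_width=16, slack=0)
Line 4: ['distance', 'car'] (min_width=12, slack=4)
Line 5: ['word', 'the'] (min_width=8, slack=8)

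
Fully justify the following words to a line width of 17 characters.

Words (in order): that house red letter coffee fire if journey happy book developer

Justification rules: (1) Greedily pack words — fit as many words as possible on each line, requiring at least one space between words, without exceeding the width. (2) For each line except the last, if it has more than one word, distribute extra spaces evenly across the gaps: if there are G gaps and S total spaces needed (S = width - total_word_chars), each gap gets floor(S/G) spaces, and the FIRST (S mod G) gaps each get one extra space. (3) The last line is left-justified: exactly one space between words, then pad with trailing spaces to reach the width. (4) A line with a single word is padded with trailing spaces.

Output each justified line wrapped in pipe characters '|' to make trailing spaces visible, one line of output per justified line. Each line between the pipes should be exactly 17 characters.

Line 1: ['that', 'house', 'red'] (min_width=14, slack=3)
Line 2: ['letter', 'coffee'] (min_width=13, slack=4)
Line 3: ['fire', 'if', 'journey'] (min_width=15, slack=2)
Line 4: ['happy', 'book'] (min_width=10, slack=7)
Line 5: ['developer'] (min_width=9, slack=8)

Answer: |that   house  red|
|letter     coffee|
|fire  if  journey|
|happy        book|
|developer        |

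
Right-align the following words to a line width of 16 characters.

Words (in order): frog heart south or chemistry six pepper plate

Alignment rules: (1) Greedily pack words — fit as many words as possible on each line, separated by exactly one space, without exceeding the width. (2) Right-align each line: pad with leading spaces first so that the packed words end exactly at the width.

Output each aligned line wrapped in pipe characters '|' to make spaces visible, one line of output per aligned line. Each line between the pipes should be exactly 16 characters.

Answer: |frog heart south|
|or chemistry six|
|    pepper plate|

Derivation:
Line 1: ['frog', 'heart', 'south'] (min_width=16, slack=0)
Line 2: ['or', 'chemistry', 'six'] (min_width=16, slack=0)
Line 3: ['pepper', 'plate'] (min_width=12, slack=4)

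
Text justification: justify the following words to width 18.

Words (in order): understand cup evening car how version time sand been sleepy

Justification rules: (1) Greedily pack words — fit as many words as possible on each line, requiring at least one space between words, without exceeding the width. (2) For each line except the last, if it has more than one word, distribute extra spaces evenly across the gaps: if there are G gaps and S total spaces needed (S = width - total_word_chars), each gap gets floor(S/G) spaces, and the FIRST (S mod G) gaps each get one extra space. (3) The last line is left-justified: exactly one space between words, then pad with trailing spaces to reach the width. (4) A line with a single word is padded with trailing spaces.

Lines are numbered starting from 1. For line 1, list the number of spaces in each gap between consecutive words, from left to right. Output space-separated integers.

Line 1: ['understand', 'cup'] (min_width=14, slack=4)
Line 2: ['evening', 'car', 'how'] (min_width=15, slack=3)
Line 3: ['version', 'time', 'sand'] (min_width=17, slack=1)
Line 4: ['been', 'sleepy'] (min_width=11, slack=7)

Answer: 5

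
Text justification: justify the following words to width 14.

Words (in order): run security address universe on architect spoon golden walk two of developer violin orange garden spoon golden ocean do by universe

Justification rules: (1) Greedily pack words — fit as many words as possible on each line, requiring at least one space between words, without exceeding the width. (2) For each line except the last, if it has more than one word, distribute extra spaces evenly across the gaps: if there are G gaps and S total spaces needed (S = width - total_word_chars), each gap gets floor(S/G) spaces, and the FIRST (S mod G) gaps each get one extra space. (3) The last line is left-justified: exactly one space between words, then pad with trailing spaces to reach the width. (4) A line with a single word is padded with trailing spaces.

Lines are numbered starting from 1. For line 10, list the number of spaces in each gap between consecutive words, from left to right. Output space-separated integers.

Answer: 3

Derivation:
Line 1: ['run', 'security'] (min_width=12, slack=2)
Line 2: ['address'] (min_width=7, slack=7)
Line 3: ['universe', 'on'] (min_width=11, slack=3)
Line 4: ['architect'] (min_width=9, slack=5)
Line 5: ['spoon', 'golden'] (min_width=12, slack=2)
Line 6: ['walk', 'two', 'of'] (min_width=11, slack=3)
Line 7: ['developer'] (min_width=9, slack=5)
Line 8: ['violin', 'orange'] (min_width=13, slack=1)
Line 9: ['garden', 'spoon'] (min_width=12, slack=2)
Line 10: ['golden', 'ocean'] (min_width=12, slack=2)
Line 11: ['do', 'by', 'universe'] (min_width=14, slack=0)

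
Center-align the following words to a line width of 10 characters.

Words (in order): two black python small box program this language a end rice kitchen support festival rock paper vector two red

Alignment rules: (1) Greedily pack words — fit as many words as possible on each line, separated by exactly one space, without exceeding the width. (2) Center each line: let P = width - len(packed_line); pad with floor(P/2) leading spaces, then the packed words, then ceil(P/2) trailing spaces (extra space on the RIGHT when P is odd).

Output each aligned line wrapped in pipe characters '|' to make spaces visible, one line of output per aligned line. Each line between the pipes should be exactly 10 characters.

Line 1: ['two', 'black'] (min_width=9, slack=1)
Line 2: ['python'] (min_width=6, slack=4)
Line 3: ['small', 'box'] (min_width=9, slack=1)
Line 4: ['program'] (min_width=7, slack=3)
Line 5: ['this'] (min_width=4, slack=6)
Line 6: ['language', 'a'] (min_width=10, slack=0)
Line 7: ['end', 'rice'] (min_width=8, slack=2)
Line 8: ['kitchen'] (min_width=7, slack=3)
Line 9: ['support'] (min_width=7, slack=3)
Line 10: ['festival'] (min_width=8, slack=2)
Line 11: ['rock', 'paper'] (min_width=10, slack=0)
Line 12: ['vector', 'two'] (min_width=10, slack=0)
Line 13: ['red'] (min_width=3, slack=7)

Answer: |two black |
|  python  |
|small box |
| program  |
|   this   |
|language a|
| end rice |
| kitchen  |
| support  |
| festival |
|rock paper|
|vector two|
|   red    |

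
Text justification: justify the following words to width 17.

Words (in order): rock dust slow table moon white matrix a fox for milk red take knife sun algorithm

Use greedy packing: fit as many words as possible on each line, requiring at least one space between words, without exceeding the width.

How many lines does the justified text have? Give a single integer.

Answer: 6

Derivation:
Line 1: ['rock', 'dust', 'slow'] (min_width=14, slack=3)
Line 2: ['table', 'moon', 'white'] (min_width=16, slack=1)
Line 3: ['matrix', 'a', 'fox', 'for'] (min_width=16, slack=1)
Line 4: ['milk', 'red', 'take'] (min_width=13, slack=4)
Line 5: ['knife', 'sun'] (min_width=9, slack=8)
Line 6: ['algorithm'] (min_width=9, slack=8)
Total lines: 6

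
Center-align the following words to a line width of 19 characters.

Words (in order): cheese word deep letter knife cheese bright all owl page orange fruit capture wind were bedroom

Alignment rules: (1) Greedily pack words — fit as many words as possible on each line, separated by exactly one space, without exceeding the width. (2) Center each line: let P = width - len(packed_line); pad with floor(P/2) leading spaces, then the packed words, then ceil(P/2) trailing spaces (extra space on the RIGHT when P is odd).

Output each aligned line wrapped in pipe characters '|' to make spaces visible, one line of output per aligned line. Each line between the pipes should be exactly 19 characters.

Answer: | cheese word deep  |
|letter knife cheese|
|bright all owl page|
|   orange fruit    |
| capture wind were |
|      bedroom      |

Derivation:
Line 1: ['cheese', 'word', 'deep'] (min_width=16, slack=3)
Line 2: ['letter', 'knife', 'cheese'] (min_width=19, slack=0)
Line 3: ['bright', 'all', 'owl', 'page'] (min_width=19, slack=0)
Line 4: ['orange', 'fruit'] (min_width=12, slack=7)
Line 5: ['capture', 'wind', 'were'] (min_width=17, slack=2)
Line 6: ['bedroom'] (min_width=7, slack=12)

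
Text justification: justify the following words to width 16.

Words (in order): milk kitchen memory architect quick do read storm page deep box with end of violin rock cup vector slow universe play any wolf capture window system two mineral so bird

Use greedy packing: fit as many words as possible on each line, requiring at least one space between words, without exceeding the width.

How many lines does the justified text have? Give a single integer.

Line 1: ['milk', 'kitchen'] (min_width=12, slack=4)
Line 2: ['memory', 'architect'] (min_width=16, slack=0)
Line 3: ['quick', 'do', 'read'] (min_width=13, slack=3)
Line 4: ['storm', 'page', 'deep'] (min_width=15, slack=1)
Line 5: ['box', 'with', 'end', 'of'] (min_width=15, slack=1)
Line 6: ['violin', 'rock', 'cup'] (min_width=15, slack=1)
Line 7: ['vector', 'slow'] (min_width=11, slack=5)
Line 8: ['universe', 'play'] (min_width=13, slack=3)
Line 9: ['any', 'wolf', 'capture'] (min_width=16, slack=0)
Line 10: ['window', 'system'] (min_width=13, slack=3)
Line 11: ['two', 'mineral', 'so'] (min_width=14, slack=2)
Line 12: ['bird'] (min_width=4, slack=12)
Total lines: 12

Answer: 12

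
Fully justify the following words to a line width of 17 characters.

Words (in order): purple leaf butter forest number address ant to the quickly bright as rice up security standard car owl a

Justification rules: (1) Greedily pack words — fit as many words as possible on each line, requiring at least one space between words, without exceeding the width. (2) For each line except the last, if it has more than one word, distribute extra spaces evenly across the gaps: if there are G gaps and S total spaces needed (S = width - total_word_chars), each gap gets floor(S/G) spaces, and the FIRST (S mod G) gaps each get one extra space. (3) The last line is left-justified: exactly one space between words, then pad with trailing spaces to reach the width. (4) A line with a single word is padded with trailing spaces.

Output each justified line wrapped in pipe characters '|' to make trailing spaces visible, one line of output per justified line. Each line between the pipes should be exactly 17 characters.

Answer: |purple       leaf|
|butter     forest|
|number    address|
|ant     to    the|
|quickly bright as|
|rice  up security|
|standard  car owl|
|a                |

Derivation:
Line 1: ['purple', 'leaf'] (min_width=11, slack=6)
Line 2: ['butter', 'forest'] (min_width=13, slack=4)
Line 3: ['number', 'address'] (min_width=14, slack=3)
Line 4: ['ant', 'to', 'the'] (min_width=10, slack=7)
Line 5: ['quickly', 'bright', 'as'] (min_width=17, slack=0)
Line 6: ['rice', 'up', 'security'] (min_width=16, slack=1)
Line 7: ['standard', 'car', 'owl'] (min_width=16, slack=1)
Line 8: ['a'] (min_width=1, slack=16)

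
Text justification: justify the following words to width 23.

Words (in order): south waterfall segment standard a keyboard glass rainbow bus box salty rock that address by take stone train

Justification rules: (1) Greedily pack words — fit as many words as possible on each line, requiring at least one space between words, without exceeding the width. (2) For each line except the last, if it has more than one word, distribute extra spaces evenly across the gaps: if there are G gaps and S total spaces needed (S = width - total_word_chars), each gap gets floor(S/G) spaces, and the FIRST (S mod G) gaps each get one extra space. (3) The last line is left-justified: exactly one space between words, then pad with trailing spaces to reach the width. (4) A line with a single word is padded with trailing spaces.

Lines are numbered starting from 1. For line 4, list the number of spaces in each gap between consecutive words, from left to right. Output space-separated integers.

Line 1: ['south', 'waterfall', 'segment'] (min_width=23, slack=0)
Line 2: ['standard', 'a', 'keyboard'] (min_width=19, slack=4)
Line 3: ['glass', 'rainbow', 'bus', 'box'] (min_width=21, slack=2)
Line 4: ['salty', 'rock', 'that', 'address'] (min_width=23, slack=0)
Line 5: ['by', 'take', 'stone', 'train'] (min_width=19, slack=4)

Answer: 1 1 1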